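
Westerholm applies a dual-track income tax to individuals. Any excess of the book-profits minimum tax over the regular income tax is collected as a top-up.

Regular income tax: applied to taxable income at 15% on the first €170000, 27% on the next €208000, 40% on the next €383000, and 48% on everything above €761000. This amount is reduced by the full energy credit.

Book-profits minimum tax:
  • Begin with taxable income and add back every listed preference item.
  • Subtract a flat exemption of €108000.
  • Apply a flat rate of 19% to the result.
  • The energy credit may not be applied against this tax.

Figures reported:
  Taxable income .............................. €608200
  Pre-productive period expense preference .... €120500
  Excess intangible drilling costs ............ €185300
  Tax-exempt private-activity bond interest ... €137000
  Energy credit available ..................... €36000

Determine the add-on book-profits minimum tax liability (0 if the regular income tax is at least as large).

€41430

Regular income tax:
  €170000 × 15% = €25500
  €208000 × 27% = €56160
  €230200 × 40% = €92080
  → €173740
  Less energy credit €36000 → €137740

Book-profits minimum tax:
  Adjusted income: €608200 + €120500 + €185300 + €137000 = €1051000
  Less exemption €108000 → base €943000
  €943000 × 19% = €179170

Excess of book-profits minimum tax over regular income tax: €179170 − €137740 = €41430.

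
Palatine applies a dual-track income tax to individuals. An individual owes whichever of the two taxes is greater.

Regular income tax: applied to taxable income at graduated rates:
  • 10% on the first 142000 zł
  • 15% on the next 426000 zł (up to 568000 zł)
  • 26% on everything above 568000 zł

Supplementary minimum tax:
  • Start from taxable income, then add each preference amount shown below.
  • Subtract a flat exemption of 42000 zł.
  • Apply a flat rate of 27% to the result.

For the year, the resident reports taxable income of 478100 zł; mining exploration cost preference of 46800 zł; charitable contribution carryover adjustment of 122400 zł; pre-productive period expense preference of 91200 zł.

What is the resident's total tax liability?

188055 zł

Supplementary minimum tax:
  Adjusted income: 478100 zł + 46800 zł + 122400 zł + 91200 zł = 738500 zł
  Less exemption 42000 zł → base 696500 zł
  696500 zł × 27% = 188055 zł

Regular income tax:
  142000 zł × 10% = 14200 zł
  336100 zł × 15% = 50415 zł
  → 64615 zł

188055 zł > 64615 zł, so the supplementary minimum tax is the binding amount.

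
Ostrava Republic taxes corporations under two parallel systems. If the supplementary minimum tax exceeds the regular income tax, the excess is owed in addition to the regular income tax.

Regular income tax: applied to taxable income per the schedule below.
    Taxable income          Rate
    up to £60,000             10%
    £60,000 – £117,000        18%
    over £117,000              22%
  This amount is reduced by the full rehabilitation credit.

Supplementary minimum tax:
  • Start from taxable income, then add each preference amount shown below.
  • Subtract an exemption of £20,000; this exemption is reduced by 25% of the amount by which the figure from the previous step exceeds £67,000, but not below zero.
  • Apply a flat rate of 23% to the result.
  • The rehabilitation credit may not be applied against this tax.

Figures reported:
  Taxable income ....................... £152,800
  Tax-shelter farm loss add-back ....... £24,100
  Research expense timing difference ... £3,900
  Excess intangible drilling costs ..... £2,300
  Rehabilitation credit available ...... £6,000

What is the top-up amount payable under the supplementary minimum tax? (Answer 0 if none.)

£23,977

Supplementary minimum tax:
  Adjusted income: £152,800 + £24,100 + £3,900 + £2,300 = £183,100
  Exemption: 25% × (£183,100 − £67,000) = £29,025 ≥ £20,000, so the exemption is fully phased out
  Base: £183,100 − £0 = £183,100
  £183,100 × 23% = £42,113

Regular income tax:
  £60,000 × 10% = £6,000
  £57,000 × 18% = £10,260
  £35,800 × 22% = £7,876
  → £24,136
  Less rehabilitation credit £6,000 → £18,136

Excess of supplementary minimum tax over regular income tax: £42,113 − £18,136 = £23,977.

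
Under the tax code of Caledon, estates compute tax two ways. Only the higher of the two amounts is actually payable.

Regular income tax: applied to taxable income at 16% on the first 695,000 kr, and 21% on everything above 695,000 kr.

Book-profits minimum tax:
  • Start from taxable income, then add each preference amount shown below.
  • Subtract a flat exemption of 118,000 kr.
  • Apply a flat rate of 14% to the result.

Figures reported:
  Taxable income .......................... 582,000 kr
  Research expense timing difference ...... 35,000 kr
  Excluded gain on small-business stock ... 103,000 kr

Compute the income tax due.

Book-profits minimum tax:
  Adjusted income: 582,000 kr + 35,000 kr + 103,000 kr = 720,000 kr
  Less exemption 118,000 kr → base 602,000 kr
  602,000 kr × 14% = 84,280 kr

Regular income tax:
  582,000 kr × 16% = 93,120 kr

93,120 kr > 84,280 kr, so the regular income tax governs.

93,120 kr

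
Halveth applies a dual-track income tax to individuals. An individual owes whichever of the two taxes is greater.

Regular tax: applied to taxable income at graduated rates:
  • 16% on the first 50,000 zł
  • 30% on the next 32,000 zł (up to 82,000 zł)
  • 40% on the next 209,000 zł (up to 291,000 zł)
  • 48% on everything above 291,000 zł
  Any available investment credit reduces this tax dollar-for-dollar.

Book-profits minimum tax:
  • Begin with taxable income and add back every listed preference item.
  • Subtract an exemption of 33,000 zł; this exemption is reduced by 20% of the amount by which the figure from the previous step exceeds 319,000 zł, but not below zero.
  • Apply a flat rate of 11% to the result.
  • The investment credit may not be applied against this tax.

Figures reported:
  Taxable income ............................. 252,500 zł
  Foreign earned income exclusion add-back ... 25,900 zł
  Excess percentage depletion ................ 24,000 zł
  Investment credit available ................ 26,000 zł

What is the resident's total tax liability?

59,800 zł

Book-profits minimum tax:
  Adjusted income: 252,500 zł + 25,900 zł + 24,000 zł = 302,400 zł
  Exemption: 302,400 zł ≤ 319,000 zł, so full 33,000 zł applies
  Base: 302,400 zł − 33,000 zł = 269,400 zł
  269,400 zł × 11% = 29,634 zł

Regular tax:
  50,000 zł × 16% = 8,000 zł
  32,000 zł × 30% = 9,600 zł
  170,500 zł × 40% = 68,200 zł
  → 85,800 zł
  Less investment credit 26,000 zł → 59,800 zł

59,800 zł > 29,634 zł, so the regular tax governs.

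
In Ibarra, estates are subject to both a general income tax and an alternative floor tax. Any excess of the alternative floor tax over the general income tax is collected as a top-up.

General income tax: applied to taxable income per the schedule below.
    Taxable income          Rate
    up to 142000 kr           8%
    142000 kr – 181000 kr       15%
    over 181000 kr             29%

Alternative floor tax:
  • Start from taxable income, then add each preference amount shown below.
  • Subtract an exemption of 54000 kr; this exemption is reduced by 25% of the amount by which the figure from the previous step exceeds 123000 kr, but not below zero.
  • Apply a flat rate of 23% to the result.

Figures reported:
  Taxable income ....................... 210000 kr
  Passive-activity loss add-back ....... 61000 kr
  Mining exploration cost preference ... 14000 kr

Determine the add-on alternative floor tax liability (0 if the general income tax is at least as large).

Alternative floor tax:
  Adjusted income: 210000 kr + 61000 kr + 14000 kr = 285000 kr
  Exemption: 54000 kr − 25% × (285000 kr − 123000 kr) = 54000 kr − 40500 kr = 13500 kr
  Base: 285000 kr − 13500 kr = 271500 kr
  271500 kr × 23% = 62445 kr

General income tax:
  142000 kr × 8% = 11360 kr
  39000 kr × 15% = 5850 kr
  29000 kr × 29% = 8410 kr
  → 25620 kr

Excess of alternative floor tax over general income tax: 62445 kr − 25620 kr = 36825 kr.

36825 kr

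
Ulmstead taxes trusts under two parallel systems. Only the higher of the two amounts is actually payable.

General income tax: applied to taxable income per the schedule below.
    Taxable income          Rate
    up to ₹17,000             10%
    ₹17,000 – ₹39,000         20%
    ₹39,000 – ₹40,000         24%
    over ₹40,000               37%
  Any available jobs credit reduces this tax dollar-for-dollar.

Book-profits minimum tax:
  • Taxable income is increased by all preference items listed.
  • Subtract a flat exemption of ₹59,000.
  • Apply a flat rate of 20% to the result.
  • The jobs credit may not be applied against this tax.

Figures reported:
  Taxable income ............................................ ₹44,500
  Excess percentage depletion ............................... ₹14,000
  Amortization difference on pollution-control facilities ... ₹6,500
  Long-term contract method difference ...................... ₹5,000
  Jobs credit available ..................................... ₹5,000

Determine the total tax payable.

₹3,005

Book-profits minimum tax:
  Adjusted income: ₹44,500 + ₹14,000 + ₹6,500 + ₹5,000 = ₹70,000
  Less exemption ₹59,000 → base ₹11,000
  ₹11,000 × 20% = ₹2,200

General income tax:
  ₹17,000 × 10% = ₹1,700
  ₹22,000 × 20% = ₹4,400
  ₹1,000 × 24% = ₹240
  ₹4,500 × 37% = ₹1,665
  → ₹8,005
  Less jobs credit ₹5,000 → ₹3,005

₹3,005 > ₹2,200, so the general income tax governs.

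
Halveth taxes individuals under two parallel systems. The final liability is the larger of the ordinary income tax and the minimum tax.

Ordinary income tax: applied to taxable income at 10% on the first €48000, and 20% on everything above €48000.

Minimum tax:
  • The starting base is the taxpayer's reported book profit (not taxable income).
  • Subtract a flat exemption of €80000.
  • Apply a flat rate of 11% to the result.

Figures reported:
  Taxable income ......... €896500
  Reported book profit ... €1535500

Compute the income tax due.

Minimum tax:
  Base (reported book profit): €1535500
  Less exemption €80000 → base €1455500
  €1455500 × 11% = €160105

Ordinary income tax:
  €48000 × 10% = €4800
  €848500 × 20% = €169700
  → €174500

€174500 > €160105, so the ordinary income tax governs.

€174500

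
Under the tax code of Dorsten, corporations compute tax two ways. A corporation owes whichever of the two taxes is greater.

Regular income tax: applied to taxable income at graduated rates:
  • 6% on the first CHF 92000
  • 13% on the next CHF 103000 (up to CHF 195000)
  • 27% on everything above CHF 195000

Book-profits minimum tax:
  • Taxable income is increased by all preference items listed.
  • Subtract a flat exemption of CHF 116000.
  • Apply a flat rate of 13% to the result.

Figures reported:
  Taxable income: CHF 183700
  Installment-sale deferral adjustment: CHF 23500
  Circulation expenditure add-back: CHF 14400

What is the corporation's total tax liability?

Book-profits minimum tax:
  Adjusted income: CHF 183700 + CHF 23500 + CHF 14400 = CHF 221600
  Less exemption CHF 116000 → base CHF 105600
  CHF 105600 × 13% = CHF 13728

Regular income tax:
  CHF 92000 × 6% = CHF 5520
  CHF 91700 × 13% = CHF 11921
  → CHF 17441

CHF 17441 > CHF 13728, so the regular income tax governs.

CHF 17441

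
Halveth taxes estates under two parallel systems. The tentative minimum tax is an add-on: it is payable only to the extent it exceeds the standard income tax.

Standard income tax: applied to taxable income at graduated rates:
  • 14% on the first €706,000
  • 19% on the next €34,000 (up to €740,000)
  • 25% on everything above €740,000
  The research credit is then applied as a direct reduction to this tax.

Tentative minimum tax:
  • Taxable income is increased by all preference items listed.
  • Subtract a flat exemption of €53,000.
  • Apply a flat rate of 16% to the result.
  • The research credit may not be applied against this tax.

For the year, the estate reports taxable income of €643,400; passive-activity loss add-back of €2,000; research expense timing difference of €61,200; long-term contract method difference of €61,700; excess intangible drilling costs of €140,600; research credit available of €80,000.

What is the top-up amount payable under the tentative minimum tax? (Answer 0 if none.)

Tentative minimum tax:
  Adjusted income: €643,400 + €2,000 + €61,200 + €61,700 + €140,600 = €908,900
  Less exemption €53,000 → base €855,900
  €855,900 × 16% = €136,944

Standard income tax:
  €643,400 × 14% = €90,076
  Less research credit €80,000 → €10,076

Excess of tentative minimum tax over standard income tax: €136,944 − €10,076 = €126,868.

€126,868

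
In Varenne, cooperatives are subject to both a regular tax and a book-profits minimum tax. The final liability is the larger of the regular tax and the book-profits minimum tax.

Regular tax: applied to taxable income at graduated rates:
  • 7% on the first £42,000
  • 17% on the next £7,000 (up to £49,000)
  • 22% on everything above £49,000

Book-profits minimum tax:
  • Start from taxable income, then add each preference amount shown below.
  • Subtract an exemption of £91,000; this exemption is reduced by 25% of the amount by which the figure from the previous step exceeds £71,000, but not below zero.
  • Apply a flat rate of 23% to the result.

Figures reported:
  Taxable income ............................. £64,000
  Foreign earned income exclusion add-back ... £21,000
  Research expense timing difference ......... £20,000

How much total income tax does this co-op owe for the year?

Book-profits minimum tax:
  Adjusted income: £64,000 + £21,000 + £20,000 = £105,000
  Exemption: £91,000 − 25% × (£105,000 − £71,000) = £91,000 − £8,500 = £82,500
  Base: £105,000 − £82,500 = £22,500
  £22,500 × 23% = £5,175

Regular tax:
  £42,000 × 7% = £2,940
  £7,000 × 17% = £1,190
  £15,000 × 22% = £3,300
  → £7,430

£7,430 > £5,175, so the regular tax governs.

£7,430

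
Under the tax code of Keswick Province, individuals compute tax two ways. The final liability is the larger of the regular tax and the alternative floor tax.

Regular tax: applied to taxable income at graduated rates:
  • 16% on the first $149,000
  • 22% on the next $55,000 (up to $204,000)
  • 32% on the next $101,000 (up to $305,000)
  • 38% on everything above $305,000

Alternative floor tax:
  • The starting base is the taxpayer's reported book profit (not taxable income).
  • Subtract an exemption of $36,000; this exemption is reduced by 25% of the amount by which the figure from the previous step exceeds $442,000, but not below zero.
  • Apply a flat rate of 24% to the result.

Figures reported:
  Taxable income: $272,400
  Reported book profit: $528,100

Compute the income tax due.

$123,270

Alternative floor tax:
  Base (reported book profit): $528,100
  Exemption: $36,000 − 25% × ($528,100 − $442,000) = $36,000 − $21,525 = $14,475
  Base: $528,100 − $14,475 = $513,625
  $513,625 × 24% = $123,270

Regular tax:
  $149,000 × 16% = $23,840
  $55,000 × 22% = $12,100
  $68,400 × 32% = $21,888
  → $57,828

$123,270 > $57,828, so the alternative floor tax is the binding amount.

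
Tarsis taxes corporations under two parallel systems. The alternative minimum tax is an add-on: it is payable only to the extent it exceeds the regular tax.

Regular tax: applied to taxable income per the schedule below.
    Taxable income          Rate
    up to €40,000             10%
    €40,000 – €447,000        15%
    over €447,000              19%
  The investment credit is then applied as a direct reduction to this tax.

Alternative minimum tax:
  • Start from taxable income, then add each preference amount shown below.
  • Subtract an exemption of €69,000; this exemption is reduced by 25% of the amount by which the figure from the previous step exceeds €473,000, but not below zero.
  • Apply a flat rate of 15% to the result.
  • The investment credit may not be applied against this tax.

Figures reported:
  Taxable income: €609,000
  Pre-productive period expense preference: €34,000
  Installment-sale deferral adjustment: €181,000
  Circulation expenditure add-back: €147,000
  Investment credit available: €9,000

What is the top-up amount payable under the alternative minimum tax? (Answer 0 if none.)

€58,820

Regular tax:
  €40,000 × 10% = €4,000
  €407,000 × 15% = €61,050
  €162,000 × 19% = €30,780
  → €95,830
  Less investment credit €9,000 → €86,830

Alternative minimum tax:
  Adjusted income: €609,000 + €34,000 + €181,000 + €147,000 = €971,000
  Exemption: 25% × (€971,000 − €473,000) = €124,500 ≥ €69,000, so the exemption is fully phased out
  Base: €971,000 − €0 = €971,000
  €971,000 × 15% = €145,650

Excess of alternative minimum tax over regular tax: €145,650 − €86,830 = €58,820.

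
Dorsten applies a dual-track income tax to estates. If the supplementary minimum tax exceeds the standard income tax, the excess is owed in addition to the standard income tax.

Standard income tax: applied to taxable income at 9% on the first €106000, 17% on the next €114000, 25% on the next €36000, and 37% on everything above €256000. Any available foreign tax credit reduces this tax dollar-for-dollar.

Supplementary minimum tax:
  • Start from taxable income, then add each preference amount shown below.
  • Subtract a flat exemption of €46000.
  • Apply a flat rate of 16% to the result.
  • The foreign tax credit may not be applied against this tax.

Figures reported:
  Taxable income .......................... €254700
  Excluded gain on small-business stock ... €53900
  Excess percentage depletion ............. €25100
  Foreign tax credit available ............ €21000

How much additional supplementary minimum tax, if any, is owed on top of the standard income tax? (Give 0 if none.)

Standard income tax:
  €106000 × 9% = €9540
  €114000 × 17% = €19380
  €34700 × 25% = €8675
  → €37595
  Less foreign tax credit €21000 → €16595

Supplementary minimum tax:
  Adjusted income: €254700 + €53900 + €25100 = €333700
  Less exemption €46000 → base €287700
  €287700 × 16% = €46032

Excess of supplementary minimum tax over standard income tax: €46032 − €16595 = €29437.

€29437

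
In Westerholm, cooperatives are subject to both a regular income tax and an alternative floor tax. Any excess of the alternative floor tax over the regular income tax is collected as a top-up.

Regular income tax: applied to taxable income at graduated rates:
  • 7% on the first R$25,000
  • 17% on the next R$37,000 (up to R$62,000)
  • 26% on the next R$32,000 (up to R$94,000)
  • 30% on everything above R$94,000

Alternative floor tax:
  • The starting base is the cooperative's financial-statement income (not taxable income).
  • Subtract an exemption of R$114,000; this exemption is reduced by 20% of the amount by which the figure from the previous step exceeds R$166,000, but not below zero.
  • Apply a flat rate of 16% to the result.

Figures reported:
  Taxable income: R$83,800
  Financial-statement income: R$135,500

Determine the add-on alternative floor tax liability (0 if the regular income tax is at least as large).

Regular income tax:
  R$25,000 × 7% = R$1,750
  R$37,000 × 17% = R$6,290
  R$21,800 × 26% = R$5,668
  → R$13,708

Alternative floor tax:
  Base (financial-statement income): R$135,500
  Exemption: R$135,500 ≤ R$166,000, so full R$114,000 applies
  Base: R$135,500 − R$114,000 = R$21,500
  R$21,500 × 16% = R$3,440

R$3,440 ≤ R$13,708, so no add-on is due.

R$0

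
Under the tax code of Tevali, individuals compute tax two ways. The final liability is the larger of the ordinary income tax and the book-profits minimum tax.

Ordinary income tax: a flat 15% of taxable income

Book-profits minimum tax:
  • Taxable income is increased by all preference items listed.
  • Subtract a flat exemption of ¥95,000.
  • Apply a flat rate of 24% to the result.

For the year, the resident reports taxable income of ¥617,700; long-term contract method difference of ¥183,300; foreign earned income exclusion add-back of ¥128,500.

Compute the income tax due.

¥200,280

Ordinary income tax:
  ¥617,700 × 15% = ¥92,655

Book-profits minimum tax:
  Adjusted income: ¥617,700 + ¥183,300 + ¥128,500 = ¥929,500
  Less exemption ¥95,000 → base ¥834,500
  ¥834,500 × 24% = ¥200,280

¥200,280 > ¥92,655, so the book-profits minimum tax is the binding amount.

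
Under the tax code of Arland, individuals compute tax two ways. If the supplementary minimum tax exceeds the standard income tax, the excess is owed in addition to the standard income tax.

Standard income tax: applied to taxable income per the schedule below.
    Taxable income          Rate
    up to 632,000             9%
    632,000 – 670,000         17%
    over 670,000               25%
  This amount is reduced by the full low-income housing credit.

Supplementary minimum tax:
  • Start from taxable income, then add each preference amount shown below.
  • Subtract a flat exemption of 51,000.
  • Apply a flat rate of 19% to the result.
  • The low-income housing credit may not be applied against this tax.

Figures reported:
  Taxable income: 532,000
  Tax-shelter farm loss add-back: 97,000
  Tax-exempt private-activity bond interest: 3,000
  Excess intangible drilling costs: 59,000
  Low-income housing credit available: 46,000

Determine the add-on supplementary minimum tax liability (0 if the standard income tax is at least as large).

119,720

Standard income tax:
  532,000 × 9% = 47,880
  Less low-income housing credit 46,000 → 1,880

Supplementary minimum tax:
  Adjusted income: 532,000 + 97,000 + 3,000 + 59,000 = 691,000
  Less exemption 51,000 → base 640,000
  640,000 × 19% = 121,600

Excess of supplementary minimum tax over standard income tax: 121,600 − 1,880 = 119,720.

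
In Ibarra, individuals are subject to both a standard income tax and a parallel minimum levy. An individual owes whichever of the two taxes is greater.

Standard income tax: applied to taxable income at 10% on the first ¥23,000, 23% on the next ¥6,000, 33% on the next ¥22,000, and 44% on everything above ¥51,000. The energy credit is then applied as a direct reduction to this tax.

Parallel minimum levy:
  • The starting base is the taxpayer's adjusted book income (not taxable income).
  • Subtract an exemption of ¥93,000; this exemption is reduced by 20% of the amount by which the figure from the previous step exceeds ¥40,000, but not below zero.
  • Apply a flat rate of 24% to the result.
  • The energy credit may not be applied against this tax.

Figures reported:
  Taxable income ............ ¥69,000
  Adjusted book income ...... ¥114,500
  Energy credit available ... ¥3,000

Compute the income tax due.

Standard income tax:
  ¥23,000 × 10% = ¥2,300
  ¥6,000 × 23% = ¥1,380
  ¥22,000 × 33% = ¥7,260
  ¥18,000 × 44% = ¥7,920
  → ¥18,860
  Less energy credit ¥3,000 → ¥15,860

Parallel minimum levy:
  Base (adjusted book income): ¥114,500
  Exemption: ¥93,000 − 20% × (¥114,500 − ¥40,000) = ¥93,000 − ¥14,900 = ¥78,100
  Base: ¥114,500 − ¥78,100 = ¥36,400
  ¥36,400 × 24% = ¥8,736

¥15,860 > ¥8,736, so the standard income tax governs.

¥15,860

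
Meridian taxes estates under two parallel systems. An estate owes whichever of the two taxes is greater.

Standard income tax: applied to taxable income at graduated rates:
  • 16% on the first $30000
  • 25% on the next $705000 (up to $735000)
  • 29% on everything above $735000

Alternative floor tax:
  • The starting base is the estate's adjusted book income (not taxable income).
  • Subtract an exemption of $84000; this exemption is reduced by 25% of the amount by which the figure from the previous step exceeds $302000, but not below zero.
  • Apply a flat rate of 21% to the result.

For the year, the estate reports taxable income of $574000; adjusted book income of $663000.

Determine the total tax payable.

Alternative floor tax:
  Base (adjusted book income): $663000
  Exemption: 25% × ($663000 − $302000) = $90250 ≥ $84000, so the exemption is fully phased out
  Base: $663000 − $0 = $663000
  $663000 × 21% = $139230

Standard income tax:
  $30000 × 16% = $4800
  $544000 × 25% = $136000
  → $140800

$140800 > $139230, so the standard income tax governs.

$140800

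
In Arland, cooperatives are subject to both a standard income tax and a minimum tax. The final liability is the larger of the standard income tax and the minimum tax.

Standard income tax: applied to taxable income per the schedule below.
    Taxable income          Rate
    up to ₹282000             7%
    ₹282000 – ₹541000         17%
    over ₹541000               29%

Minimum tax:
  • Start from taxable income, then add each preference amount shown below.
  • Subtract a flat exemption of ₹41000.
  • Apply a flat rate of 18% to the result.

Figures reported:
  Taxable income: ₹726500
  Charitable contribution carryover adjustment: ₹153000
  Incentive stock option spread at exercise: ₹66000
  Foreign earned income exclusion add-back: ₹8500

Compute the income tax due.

Minimum tax:
  Adjusted income: ₹726500 + ₹153000 + ₹66000 + ₹8500 = ₹954000
  Less exemption ₹41000 → base ₹913000
  ₹913000 × 18% = ₹164340

Standard income tax:
  ₹282000 × 7% = ₹19740
  ₹259000 × 17% = ₹44030
  ₹185500 × 29% = ₹53795
  → ₹117565

₹164340 > ₹117565, so the minimum tax is the binding amount.

₹164340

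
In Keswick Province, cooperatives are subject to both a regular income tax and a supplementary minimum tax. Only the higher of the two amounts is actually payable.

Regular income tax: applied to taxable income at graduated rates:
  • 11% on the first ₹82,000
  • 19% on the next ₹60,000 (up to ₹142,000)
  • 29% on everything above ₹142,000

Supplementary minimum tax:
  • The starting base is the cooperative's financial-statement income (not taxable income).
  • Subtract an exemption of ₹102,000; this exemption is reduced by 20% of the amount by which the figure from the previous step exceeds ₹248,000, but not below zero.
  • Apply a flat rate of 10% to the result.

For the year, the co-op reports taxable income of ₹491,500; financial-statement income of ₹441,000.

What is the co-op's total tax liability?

₹121,775

Supplementary minimum tax:
  Base (financial-statement income): ₹441,000
  Exemption: ₹102,000 − 20% × (₹441,000 − ₹248,000) = ₹102,000 − ₹38,600 = ₹63,400
  Base: ₹441,000 − ₹63,400 = ₹377,600
  ₹377,600 × 10% = ₹37,760

Regular income tax:
  ₹82,000 × 11% = ₹9,020
  ₹60,000 × 19% = ₹11,400
  ₹349,500 × 29% = ₹101,355
  → ₹121,775

₹121,775 > ₹37,760, so the regular income tax governs.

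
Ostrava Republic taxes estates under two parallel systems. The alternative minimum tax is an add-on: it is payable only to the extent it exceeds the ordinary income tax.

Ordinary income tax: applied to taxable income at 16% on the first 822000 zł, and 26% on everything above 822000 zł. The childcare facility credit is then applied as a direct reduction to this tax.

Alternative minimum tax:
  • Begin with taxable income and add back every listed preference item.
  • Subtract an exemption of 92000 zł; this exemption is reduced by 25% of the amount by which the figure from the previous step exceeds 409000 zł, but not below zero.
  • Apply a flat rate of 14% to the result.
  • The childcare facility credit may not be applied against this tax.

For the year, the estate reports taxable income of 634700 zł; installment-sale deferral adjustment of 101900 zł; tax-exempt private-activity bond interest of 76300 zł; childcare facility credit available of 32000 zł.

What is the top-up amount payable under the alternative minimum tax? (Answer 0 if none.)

44254 zł

Alternative minimum tax:
  Adjusted income: 634700 zł + 101900 zł + 76300 zł = 812900 zł
  Exemption: 25% × (812900 zł − 409000 zł) = 100975 zł ≥ 92000 zł, so the exemption is fully phased out
  Base: 812900 zł − 0 zł = 812900 zł
  812900 zł × 14% = 113806 zł

Ordinary income tax:
  634700 zł × 16% = 101552 zł
  Less childcare facility credit 32000 zł → 69552 zł

Excess of alternative minimum tax over ordinary income tax: 113806 zł − 69552 zł = 44254 zł.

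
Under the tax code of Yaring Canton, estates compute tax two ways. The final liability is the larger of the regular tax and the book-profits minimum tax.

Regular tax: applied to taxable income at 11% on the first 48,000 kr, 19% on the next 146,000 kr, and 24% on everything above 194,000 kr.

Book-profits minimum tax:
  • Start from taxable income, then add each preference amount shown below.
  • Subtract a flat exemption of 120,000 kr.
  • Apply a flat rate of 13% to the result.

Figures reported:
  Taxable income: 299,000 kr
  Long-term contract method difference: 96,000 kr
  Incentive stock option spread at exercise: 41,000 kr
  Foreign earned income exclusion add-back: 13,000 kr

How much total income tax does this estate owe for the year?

Book-profits minimum tax:
  Adjusted income: 299,000 kr + 96,000 kr + 41,000 kr + 13,000 kr = 449,000 kr
  Less exemption 120,000 kr → base 329,000 kr
  329,000 kr × 13% = 42,770 kr

Regular tax:
  48,000 kr × 11% = 5,280 kr
  146,000 kr × 19% = 27,740 kr
  105,000 kr × 24% = 25,200 kr
  → 58,220 kr

58,220 kr > 42,770 kr, so the regular tax governs.

58,220 kr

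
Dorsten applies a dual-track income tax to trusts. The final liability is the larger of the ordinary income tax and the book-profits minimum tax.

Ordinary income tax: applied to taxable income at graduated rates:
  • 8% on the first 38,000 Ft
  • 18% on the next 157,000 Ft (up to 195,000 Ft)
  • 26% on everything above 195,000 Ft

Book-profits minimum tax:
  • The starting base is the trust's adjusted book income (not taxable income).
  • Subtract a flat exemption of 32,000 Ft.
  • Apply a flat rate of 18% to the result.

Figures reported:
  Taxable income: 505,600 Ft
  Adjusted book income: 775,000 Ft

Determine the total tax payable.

Book-profits minimum tax:
  Base (adjusted book income): 775,000 Ft
  Less exemption 32,000 Ft → base 743,000 Ft
  743,000 Ft × 18% = 133,740 Ft

Ordinary income tax:
  38,000 Ft × 8% = 3,040 Ft
  157,000 Ft × 18% = 28,260 Ft
  310,600 Ft × 26% = 80,756 Ft
  → 112,056 Ft

133,740 Ft > 112,056 Ft, so the book-profits minimum tax is the binding amount.

133,740 Ft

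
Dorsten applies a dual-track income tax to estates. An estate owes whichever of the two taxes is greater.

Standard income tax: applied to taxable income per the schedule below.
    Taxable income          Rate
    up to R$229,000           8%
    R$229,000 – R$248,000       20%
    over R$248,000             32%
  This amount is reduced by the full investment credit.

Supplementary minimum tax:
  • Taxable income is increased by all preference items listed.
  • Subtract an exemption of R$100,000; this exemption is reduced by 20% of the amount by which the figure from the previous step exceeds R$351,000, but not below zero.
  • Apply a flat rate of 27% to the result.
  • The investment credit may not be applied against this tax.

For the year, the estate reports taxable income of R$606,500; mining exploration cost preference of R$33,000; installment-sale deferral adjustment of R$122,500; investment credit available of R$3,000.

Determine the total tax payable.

Standard income tax:
  R$229,000 × 8% = R$18,320
  R$19,000 × 20% = R$3,800
  R$358,500 × 32% = R$114,720
  → R$136,840
  Less investment credit R$3,000 → R$133,840

Supplementary minimum tax:
  Adjusted income: R$606,500 + R$33,000 + R$122,500 = R$762,000
  Exemption: R$100,000 − 20% × (R$762,000 − R$351,000) = R$100,000 − R$82,200 = R$17,800
  Base: R$762,000 − R$17,800 = R$744,200
  R$744,200 × 27% = R$200,934

R$200,934 > R$133,840, so the supplementary minimum tax is the binding amount.

R$200,934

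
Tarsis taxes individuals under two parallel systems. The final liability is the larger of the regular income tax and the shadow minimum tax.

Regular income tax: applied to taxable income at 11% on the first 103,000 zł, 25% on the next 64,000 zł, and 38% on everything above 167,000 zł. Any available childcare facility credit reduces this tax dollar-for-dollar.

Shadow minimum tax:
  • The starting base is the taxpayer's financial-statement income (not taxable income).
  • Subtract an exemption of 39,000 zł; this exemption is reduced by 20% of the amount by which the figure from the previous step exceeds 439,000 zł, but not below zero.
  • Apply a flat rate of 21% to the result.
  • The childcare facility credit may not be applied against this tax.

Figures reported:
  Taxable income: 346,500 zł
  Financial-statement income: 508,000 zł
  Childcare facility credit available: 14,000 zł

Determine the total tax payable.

101,388 zł

Regular income tax:
  103,000 zł × 11% = 11,330 zł
  64,000 zł × 25% = 16,000 zł
  179,500 zł × 38% = 68,210 zł
  → 95,540 zł
  Less childcare facility credit 14,000 zł → 81,540 zł

Shadow minimum tax:
  Base (financial-statement income): 508,000 zł
  Exemption: 39,000 zł − 20% × (508,000 zł − 439,000 zł) = 39,000 zł − 13,800 zł = 25,200 zł
  Base: 508,000 zł − 25,200 zł = 482,800 zł
  482,800 zł × 21% = 101,388 zł

101,388 zł > 81,540 zł, so the shadow minimum tax is the binding amount.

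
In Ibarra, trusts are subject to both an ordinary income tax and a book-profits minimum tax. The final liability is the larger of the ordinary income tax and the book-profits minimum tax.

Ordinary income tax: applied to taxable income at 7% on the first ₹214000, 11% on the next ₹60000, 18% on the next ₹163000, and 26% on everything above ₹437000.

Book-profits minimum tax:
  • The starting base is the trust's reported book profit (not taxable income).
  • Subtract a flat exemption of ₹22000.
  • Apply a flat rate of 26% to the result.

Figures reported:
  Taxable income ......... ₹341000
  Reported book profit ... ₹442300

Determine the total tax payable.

Ordinary income tax:
  ₹214000 × 7% = ₹14980
  ₹60000 × 11% = ₹6600
  ₹67000 × 18% = ₹12060
  → ₹33640

Book-profits minimum tax:
  Base (reported book profit): ₹442300
  Less exemption ₹22000 → base ₹420300
  ₹420300 × 26% = ₹109278

₹109278 > ₹33640, so the book-profits minimum tax is the binding amount.

₹109278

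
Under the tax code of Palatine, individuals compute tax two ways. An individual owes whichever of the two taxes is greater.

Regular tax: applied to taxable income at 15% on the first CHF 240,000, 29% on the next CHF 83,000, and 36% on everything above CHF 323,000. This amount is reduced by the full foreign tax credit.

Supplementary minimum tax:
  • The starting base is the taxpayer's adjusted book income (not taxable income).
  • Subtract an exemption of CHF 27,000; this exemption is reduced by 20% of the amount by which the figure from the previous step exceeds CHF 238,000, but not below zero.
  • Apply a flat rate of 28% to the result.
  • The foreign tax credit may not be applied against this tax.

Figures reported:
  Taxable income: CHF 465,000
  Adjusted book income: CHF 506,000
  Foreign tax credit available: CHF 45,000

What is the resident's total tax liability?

CHF 141,680

Supplementary minimum tax:
  Base (adjusted book income): CHF 506,000
  Exemption: 20% × (CHF 506,000 − CHF 238,000) = CHF 53,600 ≥ CHF 27,000, so the exemption is fully phased out
  Base: CHF 506,000 − CHF 0 = CHF 506,000
  CHF 506,000 × 28% = CHF 141,680

Regular tax:
  CHF 240,000 × 15% = CHF 36,000
  CHF 83,000 × 29% = CHF 24,070
  CHF 142,000 × 36% = CHF 51,120
  → CHF 111,190
  Less foreign tax credit CHF 45,000 → CHF 66,190

CHF 141,680 > CHF 66,190, so the supplementary minimum tax is the binding amount.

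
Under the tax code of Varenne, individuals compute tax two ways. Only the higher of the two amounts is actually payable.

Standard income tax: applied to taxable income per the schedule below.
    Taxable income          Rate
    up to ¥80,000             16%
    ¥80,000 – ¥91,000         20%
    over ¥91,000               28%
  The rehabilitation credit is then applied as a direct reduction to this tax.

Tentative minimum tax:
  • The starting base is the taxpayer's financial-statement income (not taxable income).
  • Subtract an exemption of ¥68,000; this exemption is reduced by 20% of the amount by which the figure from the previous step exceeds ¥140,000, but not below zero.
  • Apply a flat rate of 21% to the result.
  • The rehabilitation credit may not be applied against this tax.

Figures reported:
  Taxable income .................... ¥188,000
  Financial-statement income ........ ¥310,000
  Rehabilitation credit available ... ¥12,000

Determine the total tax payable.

Tentative minimum tax:
  Base (financial-statement income): ¥310,000
  Exemption: ¥68,000 − 20% × (¥310,000 − ¥140,000) = ¥68,000 − ¥34,000 = ¥34,000
  Base: ¥310,000 − ¥34,000 = ¥276,000
  ¥276,000 × 21% = ¥57,960

Standard income tax:
  ¥80,000 × 16% = ¥12,800
  ¥11,000 × 20% = ¥2,200
  ¥97,000 × 28% = ¥27,160
  → ¥42,160
  Less rehabilitation credit ¥12,000 → ¥30,160

¥57,960 > ¥30,160, so the tentative minimum tax is the binding amount.

¥57,960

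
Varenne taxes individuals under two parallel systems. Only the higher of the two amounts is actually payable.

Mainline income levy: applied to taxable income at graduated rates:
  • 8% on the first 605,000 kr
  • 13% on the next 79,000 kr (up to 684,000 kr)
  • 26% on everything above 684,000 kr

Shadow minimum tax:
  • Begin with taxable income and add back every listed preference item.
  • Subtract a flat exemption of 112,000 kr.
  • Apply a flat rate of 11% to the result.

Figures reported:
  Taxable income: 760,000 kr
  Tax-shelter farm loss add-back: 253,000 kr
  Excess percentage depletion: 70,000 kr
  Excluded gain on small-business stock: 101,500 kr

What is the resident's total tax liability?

117,975 kr

Shadow minimum tax:
  Adjusted income: 760,000 kr + 253,000 kr + 70,000 kr + 101,500 kr = 1,184,500 kr
  Less exemption 112,000 kr → base 1,072,500 kr
  1,072,500 kr × 11% = 117,975 kr

Mainline income levy:
  605,000 kr × 8% = 48,400 kr
  79,000 kr × 13% = 10,270 kr
  76,000 kr × 26% = 19,760 kr
  → 78,430 kr

117,975 kr > 78,430 kr, so the shadow minimum tax is the binding amount.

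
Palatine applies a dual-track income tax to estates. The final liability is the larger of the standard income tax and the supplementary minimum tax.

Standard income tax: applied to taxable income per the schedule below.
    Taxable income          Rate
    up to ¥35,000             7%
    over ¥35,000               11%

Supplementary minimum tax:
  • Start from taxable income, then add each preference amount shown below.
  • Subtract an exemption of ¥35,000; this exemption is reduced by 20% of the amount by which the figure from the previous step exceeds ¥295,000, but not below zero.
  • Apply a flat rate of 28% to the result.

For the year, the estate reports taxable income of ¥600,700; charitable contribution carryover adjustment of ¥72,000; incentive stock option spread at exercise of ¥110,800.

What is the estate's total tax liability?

¥219,380

Supplementary minimum tax:
  Adjusted income: ¥600,700 + ¥72,000 + ¥110,800 = ¥783,500
  Exemption: 20% × (¥783,500 − ¥295,000) = ¥97,700 ≥ ¥35,000, so the exemption is fully phased out
  Base: ¥783,500 − ¥0 = ¥783,500
  ¥783,500 × 28% = ¥219,380

Standard income tax:
  ¥35,000 × 7% = ¥2,450
  ¥565,700 × 11% = ¥62,227
  → ¥64,677

¥219,380 > ¥64,677, so the supplementary minimum tax is the binding amount.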